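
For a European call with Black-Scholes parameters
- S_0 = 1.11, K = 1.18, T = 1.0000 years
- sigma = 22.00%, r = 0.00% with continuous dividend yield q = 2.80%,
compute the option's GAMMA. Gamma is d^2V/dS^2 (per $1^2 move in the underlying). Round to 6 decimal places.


d1 = -0.2952473780; d2 = -0.5152473780
phi(d1) = 0.3819276675; exp(-qT) = 0.9723883668; exp(-rT) = 1.0000000000
Gamma = exp(-qT) * phi(d1) / (S * sigma * sqrt(T)) = 0.9723883668 * 0.3819276675 / (1.1100 * 0.2200 * 1.0000000000) = 1.520811

Answer: Gamma = 1.520811


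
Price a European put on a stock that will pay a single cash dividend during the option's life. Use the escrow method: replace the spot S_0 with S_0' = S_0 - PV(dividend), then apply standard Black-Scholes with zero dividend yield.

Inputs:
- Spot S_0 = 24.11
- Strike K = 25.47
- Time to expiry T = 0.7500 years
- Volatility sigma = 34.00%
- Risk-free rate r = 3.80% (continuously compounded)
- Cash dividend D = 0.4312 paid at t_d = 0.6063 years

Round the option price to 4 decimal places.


Answer: Price = 3.3992

Derivation:
PV(D) = D * exp(-r * t_d) = 0.4312 * 0.97722398 = 0.42137898
S_0' = S_0 - PV(D) = 24.1100 - 0.42137898 = 23.68862102
d1 = (ln(S_0'/K) + (r + sigma^2/2)*T) / (sigma*sqrt(T)) = -0.00222953
d2 = d1 - sigma*sqrt(T) = -0.29667817
exp(-rT) = 0.97190229
N(-d1) = 0.50088945; N(-d2) = 0.61664389
P = K * exp(-rT) * N(-d2) - S_0' * N(-d1) = 25.4700 * 0.97190229 * 0.61664389 - 23.68862102 * 0.50088945 = 3.3992


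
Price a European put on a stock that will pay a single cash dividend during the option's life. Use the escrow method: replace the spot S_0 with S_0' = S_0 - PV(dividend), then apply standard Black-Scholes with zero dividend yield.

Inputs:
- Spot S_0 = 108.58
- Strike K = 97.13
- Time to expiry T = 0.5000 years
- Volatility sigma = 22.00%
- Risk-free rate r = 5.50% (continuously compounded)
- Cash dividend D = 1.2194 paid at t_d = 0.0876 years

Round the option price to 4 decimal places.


PV(D) = D * exp(-r * t_d) = 1.2194 * 0.99519359 = 1.21353906
S_0' = S_0 - PV(D) = 108.5800 - 1.21353906 = 107.36646094
d1 = (ln(S_0'/K) + (r + sigma^2/2)*T) / (sigma*sqrt(T)) = 0.89865278
d2 = d1 - sigma*sqrt(T) = 0.74308929
exp(-rT) = 0.97287468
N(-d1) = 0.18441882; N(-d2) = 0.22871381
P = K * exp(-rT) * N(-d2) - S_0' * N(-d1) = 97.1300 * 0.97287468 * 0.22871381 - 107.36646094 * 0.18441882 = 1.8120

Answer: Price = 1.8120


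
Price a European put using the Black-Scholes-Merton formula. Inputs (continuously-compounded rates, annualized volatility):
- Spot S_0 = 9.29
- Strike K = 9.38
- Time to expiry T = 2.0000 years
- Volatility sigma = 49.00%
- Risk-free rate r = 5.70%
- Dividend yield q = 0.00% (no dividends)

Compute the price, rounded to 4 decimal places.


d1 = (ln(S/K) + (r - q + 0.5*sigma^2) * T) / (sigma * sqrt(T)) = 0.49707989
d2 = d1 - sigma * sqrt(T) = -0.19588476
exp(-rT) = 0.89225796; exp(-qT) = 1.00000000
P = K * exp(-rT) * N(-d2) - S_0 * exp(-qT) * N(-d1)
N(-d1) = 0.30956636; N(-d2) = 0.57764982
P = 9.3800 * 0.89225796 * 0.57764982 - 9.2900 * 1.00000000 * 0.30956636 = 1.9587

Answer: Price = 1.9587


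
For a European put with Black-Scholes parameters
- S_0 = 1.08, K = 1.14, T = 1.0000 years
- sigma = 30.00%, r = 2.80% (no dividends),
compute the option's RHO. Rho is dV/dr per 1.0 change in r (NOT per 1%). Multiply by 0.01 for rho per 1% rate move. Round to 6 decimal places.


Answer: Rho = -0.658051

Derivation:
d1 = 0.0631092624; d2 = -0.2368907376
phi(d1) = 0.3981486214; exp(-qT) = 1.0000000000; exp(-rT) = 0.9723883668
N(-d2) = 0.5936292221
Rho = -K*T*exp(-rT)*N(-d2) = -1.1400 * 1.0000 * 0.9723883668 * 0.5936292221 = -0.658051


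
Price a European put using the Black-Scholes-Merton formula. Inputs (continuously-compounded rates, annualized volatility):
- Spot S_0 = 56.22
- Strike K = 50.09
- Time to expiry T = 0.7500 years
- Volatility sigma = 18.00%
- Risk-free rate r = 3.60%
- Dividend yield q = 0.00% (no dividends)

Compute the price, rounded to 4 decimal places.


d1 = (ln(S/K) + (r - q + 0.5*sigma^2) * T) / (sigma * sqrt(T)) = 0.99176702
d2 = d1 - sigma * sqrt(T) = 0.83588245
exp(-rT) = 0.97336124; exp(-qT) = 1.00000000
P = K * exp(-rT) * N(-d2) - S_0 * exp(-qT) * N(-d1)
N(-d1) = 0.16065559; N(-d2) = 0.20161052
P = 50.0900 * 0.97336124 * 0.20161052 - 56.2200 * 1.00000000 * 0.16065559 = 0.7976

Answer: Price = 0.7976


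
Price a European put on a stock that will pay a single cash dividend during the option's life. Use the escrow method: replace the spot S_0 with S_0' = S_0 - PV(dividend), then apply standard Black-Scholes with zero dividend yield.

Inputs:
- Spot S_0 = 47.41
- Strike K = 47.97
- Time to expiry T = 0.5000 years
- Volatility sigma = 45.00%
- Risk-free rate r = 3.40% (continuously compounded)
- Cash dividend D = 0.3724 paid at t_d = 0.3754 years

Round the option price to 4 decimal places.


PV(D) = D * exp(-r * t_d) = 0.3724 * 0.98731751 = 0.36767704
S_0' = S_0 - PV(D) = 47.4100 - 0.36767704 = 47.04232296
d1 = (ln(S_0'/K) + (r + sigma^2/2)*T) / (sigma*sqrt(T)) = 0.15115388
d2 = d1 - sigma*sqrt(T) = -0.16704417
exp(-rT) = 0.98314368
N(-d1) = 0.43992717; N(-d2) = 0.56633235
P = K * exp(-rT) * N(-d2) - S_0' * N(-d1) = 47.9700 * 0.98314368 * 0.56633235 - 47.04232296 * 0.43992717 = 6.0138

Answer: Price = 6.0138


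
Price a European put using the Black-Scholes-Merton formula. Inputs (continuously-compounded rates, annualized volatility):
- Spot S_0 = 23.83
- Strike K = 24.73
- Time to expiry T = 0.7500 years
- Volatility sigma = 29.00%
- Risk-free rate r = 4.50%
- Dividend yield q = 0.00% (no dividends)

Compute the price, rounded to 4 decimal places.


d1 = (ln(S/K) + (r - q + 0.5*sigma^2) * T) / (sigma * sqrt(T)) = 0.11234722
d2 = d1 - sigma * sqrt(T) = -0.13880014
exp(-rT) = 0.96681318; exp(-qT) = 1.00000000
P = K * exp(-rT) * N(-d2) - S_0 * exp(-qT) * N(-d1)
N(-d1) = 0.45527405; N(-d2) = 0.55519596
P = 24.7300 * 0.96681318 * 0.55519596 - 23.8300 * 1.00000000 * 0.45527405 = 2.4252

Answer: Price = 2.4252


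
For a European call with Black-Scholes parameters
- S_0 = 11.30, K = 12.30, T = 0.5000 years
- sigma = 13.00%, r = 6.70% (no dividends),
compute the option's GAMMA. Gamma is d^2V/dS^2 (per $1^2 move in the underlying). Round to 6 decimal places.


d1 = -0.5120708119; d2 = -0.6039946934
phi(d1) = 0.3499213754; exp(-qT) = 1.0000000000; exp(-rT) = 0.9670549112
Gamma = exp(-qT) * phi(d1) / (S * sigma * sqrt(T)) = 1.0000000000 * 0.3499213754 / (11.3000 * 0.1300 * 0.7071067812) = 0.336871

Answer: Gamma = 0.336871


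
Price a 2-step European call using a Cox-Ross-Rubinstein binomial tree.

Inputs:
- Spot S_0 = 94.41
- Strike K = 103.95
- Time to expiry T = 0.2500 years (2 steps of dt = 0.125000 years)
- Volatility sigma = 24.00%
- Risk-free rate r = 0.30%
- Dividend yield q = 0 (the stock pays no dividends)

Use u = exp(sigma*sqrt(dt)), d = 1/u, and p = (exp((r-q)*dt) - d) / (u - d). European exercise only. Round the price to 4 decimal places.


dt = T/N = 0.125000
u = exp(sigma*sqrt(dt)) = 1.088557; d = 1/u = 0.918647
p = (exp((r-q)*dt) - d) / (u - d) = 0.481007
Discount per step: exp(-r*dt) = 0.999625
Stock lattice S(k, i) with i counting down-moves:
  k=0: S(0,0) = 94.4100
  k=1: S(1,0) = 102.7707; S(1,1) = 86.7295
  k=2: S(2,0) = 111.8717; S(2,1) = 94.4100; S(2,2) = 79.6738
Terminal payoffs V(N, i) = max(S_T - K, 0):
  V(2,0) = 7.921694; V(2,1) = 0.000000; V(2,2) = 0.000000
Backward induction: V(k, i) = exp(-r*dt) * [p * V(k+1, i) + (1-p) * V(k+1, i+1)].
  V(1,0) = exp(-r*dt) * [p*7.921694 + (1-p)*0.000000] = 3.808962
  V(1,1) = exp(-r*dt) * [p*0.000000 + (1-p)*0.000000] = 0.000000
  V(0,0) = exp(-r*dt) * [p*3.808962 + (1-p)*0.000000] = 1.831450

Answer: Price = V(0,0) = 1.8315


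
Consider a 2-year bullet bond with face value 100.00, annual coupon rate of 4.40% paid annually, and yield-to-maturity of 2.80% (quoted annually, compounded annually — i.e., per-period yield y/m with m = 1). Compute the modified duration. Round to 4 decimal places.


Coupon per period c = face * coupon_rate / m = 4.400000
Periods per year m = 1; per-period yield y/m = 0.028000
Number of cashflows N = 2
Cashflows (t years, CF_t, discount factor 1/(1+y/m)^(m*t), PV):
  t = 1.0000: CF_t = 4.400000, DF = 0.972763, PV = 4.280156
  t = 2.0000: CF_t = 104.400000, DF = 0.946267, PV = 98.790292
Price P = sum_t PV_t = 103.070448
First compute Macaulay numerator sum_t t * PV_t:
  t * PV_t at t = 1.0000: 4.280156
  t * PV_t at t = 2.0000: 197.580584
Macaulay duration D = 201.860740 / 103.070448 = 1.958473
Modified duration = D / (1 + y/m) = 1.958473 / (1 + 0.028000) = 1.905130

Answer: Modified duration = 1.9051


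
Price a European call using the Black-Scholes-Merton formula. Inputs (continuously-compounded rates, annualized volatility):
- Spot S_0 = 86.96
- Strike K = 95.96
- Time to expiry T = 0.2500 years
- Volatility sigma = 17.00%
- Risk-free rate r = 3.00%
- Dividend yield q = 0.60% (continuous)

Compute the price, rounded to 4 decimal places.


d1 = (ln(S/K) + (r - q + 0.5*sigma^2) * T) / (sigma * sqrt(T)) = -1.04553759
d2 = d1 - sigma * sqrt(T) = -1.13053759
exp(-rT) = 0.99252805; exp(-qT) = 0.99850112
C = S_0 * exp(-qT) * N(d1) - K * exp(-rT) * N(d2)
N(d1) = 0.14788729; N(d2) = 0.12912488
C = 86.9600 * 0.99850112 * 0.14788729 - 95.9600 * 0.99252805 * 0.12912488 = 0.5428

Answer: Price = 0.5428


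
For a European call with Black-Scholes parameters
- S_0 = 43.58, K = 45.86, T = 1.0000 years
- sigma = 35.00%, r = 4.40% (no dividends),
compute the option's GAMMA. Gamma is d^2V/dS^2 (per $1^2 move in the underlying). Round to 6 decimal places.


Answer: Gamma = 0.025843

Derivation:
d1 = 0.1550144345; d2 = -0.1949855655
phi(d1) = 0.3941777731; exp(-qT) = 1.0000000000; exp(-rT) = 0.9569539575
Gamma = exp(-qT) * phi(d1) / (S * sigma * sqrt(T)) = 1.0000000000 * 0.3941777731 / (43.5800 * 0.3500 * 1.0000000000) = 0.025843


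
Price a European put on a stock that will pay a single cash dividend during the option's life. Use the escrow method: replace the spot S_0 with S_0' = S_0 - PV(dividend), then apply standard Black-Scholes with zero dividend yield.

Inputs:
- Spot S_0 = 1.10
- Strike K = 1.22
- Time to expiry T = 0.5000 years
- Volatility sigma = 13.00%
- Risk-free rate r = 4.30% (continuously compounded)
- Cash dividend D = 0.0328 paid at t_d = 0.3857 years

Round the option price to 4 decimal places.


PV(D) = D * exp(-r * t_d) = 0.0328 * 0.98355168 = 0.03226049
S_0' = S_0 - PV(D) = 1.1000 - 0.03226049 = 1.06773951
d1 = (ln(S_0'/K) + (r + sigma^2/2)*T) / (sigma*sqrt(T)) = -1.17033849
d2 = d1 - sigma*sqrt(T) = -1.26226238
exp(-rT) = 0.97872948
N(-d1) = 0.87906761; N(-d2) = 0.89657280
P = K * exp(-rT) * N(-d2) - S_0' * N(-d1) = 1.2200 * 0.97872948 * 0.89657280 - 1.06773951 * 0.87906761 = 0.1319

Answer: Price = 0.1319


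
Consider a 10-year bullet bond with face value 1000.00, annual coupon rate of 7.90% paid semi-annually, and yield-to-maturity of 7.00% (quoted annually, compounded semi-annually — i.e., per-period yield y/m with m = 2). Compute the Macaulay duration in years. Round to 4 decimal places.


Answer: Macaulay duration = 7.1943 years

Derivation:
Coupon per period c = face * coupon_rate / m = 39.500000
Periods per year m = 2; per-period yield y/m = 0.035000
Number of cashflows N = 20
Cashflows (t years, CF_t, discount factor 1/(1+y/m)^(m*t), PV):
  t = 0.5000: CF_t = 39.500000, DF = 0.966184, PV = 38.164251
  t = 1.0000: CF_t = 39.500000, DF = 0.933511, PV = 36.873673
  t = 1.5000: CF_t = 39.500000, DF = 0.901943, PV = 35.626737
  t = 2.0000: CF_t = 39.500000, DF = 0.871442, PV = 34.421968
  t = 2.5000: CF_t = 39.500000, DF = 0.841973, PV = 33.257940
  t = 3.0000: CF_t = 39.500000, DF = 0.813501, PV = 32.133275
  t = 3.5000: CF_t = 39.500000, DF = 0.785991, PV = 31.046643
  t = 4.0000: CF_t = 39.500000, DF = 0.759412, PV = 29.996756
  t = 4.5000: CF_t = 39.500000, DF = 0.733731, PV = 28.982373
  t = 5.0000: CF_t = 39.500000, DF = 0.708919, PV = 28.002293
  t = 5.5000: CF_t = 39.500000, DF = 0.684946, PV = 27.055356
  t = 6.0000: CF_t = 39.500000, DF = 0.661783, PV = 26.140440
  t = 6.5000: CF_t = 39.500000, DF = 0.639404, PV = 25.256464
  t = 7.0000: CF_t = 39.500000, DF = 0.617782, PV = 24.402381
  t = 7.5000: CF_t = 39.500000, DF = 0.596891, PV = 23.577179
  t = 8.0000: CF_t = 39.500000, DF = 0.576706, PV = 22.779884
  t = 8.5000: CF_t = 39.500000, DF = 0.557204, PV = 22.009549
  t = 9.0000: CF_t = 39.500000, DF = 0.538361, PV = 21.265265
  t = 9.5000: CF_t = 39.500000, DF = 0.520156, PV = 20.546150
  t = 10.0000: CF_t = 1039.500000, DF = 0.502566, PV = 522.417237
Price P = sum_t PV_t = 1063.955815
Macaulay numerator sum_t t * PV_t:
  t * PV_t at t = 0.5000: 19.082126
  t * PV_t at t = 1.0000: 36.873673
  t * PV_t at t = 1.5000: 53.440105
  t * PV_t at t = 2.0000: 68.843936
  t * PV_t at t = 2.5000: 83.144850
  t * PV_t at t = 3.0000: 96.399826
  t * PV_t at t = 3.5000: 108.663250
  t * PV_t at t = 4.0000: 119.987026
  t * PV_t at t = 4.5000: 130.420680
  t * PV_t at t = 5.0000: 140.011466
  t * PV_t at t = 5.5000: 148.804456
  t * PV_t at t = 6.0000: 156.842642
  t * PV_t at t = 6.5000: 164.167016
  t * PV_t at t = 7.0000: 170.816665
  t * PV_t at t = 7.5000: 176.828846
  t * PV_t at t = 8.0000: 182.239068
  t * PV_t at t = 8.5000: 187.081169
  t * PV_t at t = 9.0000: 191.387385
  t * PV_t at t = 9.5000: 195.188423
  t * PV_t at t = 10.0000: 5224.172369
Macaulay duration D = (sum_t t * PV_t) / P = 7654.394977 / 1063.955815 = 7.194279


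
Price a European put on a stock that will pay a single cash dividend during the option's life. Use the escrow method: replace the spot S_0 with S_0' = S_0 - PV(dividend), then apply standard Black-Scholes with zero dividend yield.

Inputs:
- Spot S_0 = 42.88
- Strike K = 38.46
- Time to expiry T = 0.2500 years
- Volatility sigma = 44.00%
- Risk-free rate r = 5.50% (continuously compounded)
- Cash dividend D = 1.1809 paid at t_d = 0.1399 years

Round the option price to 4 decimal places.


Answer: Price = 1.9188

Derivation:
PV(D) = D * exp(-r * t_d) = 1.1809 * 0.99233503 = 1.17184843
S_0' = S_0 - PV(D) = 42.8800 - 1.17184843 = 41.70815157
d1 = (ln(S_0'/K) + (r + sigma^2/2)*T) / (sigma*sqrt(T)) = 0.54103569
d2 = d1 - sigma*sqrt(T) = 0.32103569
exp(-rT) = 0.98634410
N(-d1) = 0.29424149; N(-d2) = 0.37409167
P = K * exp(-rT) * N(-d2) - S_0' * N(-d1) = 38.4600 * 0.98634410 * 0.37409167 - 41.70815157 * 0.29424149 = 1.9188


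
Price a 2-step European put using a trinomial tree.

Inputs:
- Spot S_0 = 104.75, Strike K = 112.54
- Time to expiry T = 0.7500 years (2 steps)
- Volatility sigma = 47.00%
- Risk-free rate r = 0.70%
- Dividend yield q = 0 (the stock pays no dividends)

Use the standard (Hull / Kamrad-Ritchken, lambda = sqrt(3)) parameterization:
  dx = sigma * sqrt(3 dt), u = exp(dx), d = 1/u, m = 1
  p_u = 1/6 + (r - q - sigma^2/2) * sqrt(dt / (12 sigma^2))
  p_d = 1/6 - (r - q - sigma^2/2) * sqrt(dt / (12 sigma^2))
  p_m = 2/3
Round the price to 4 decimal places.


dt = T/N = 0.375000; dx = sigma*sqrt(3*dt) = 0.498510
u = exp(dx) = 1.646267; d = 1/u = 0.607435
p_u = 0.127757, p_m = 0.666667, p_d = 0.205576
Discount per step: exp(-r*dt) = 0.997378
Stock lattice S(k, j) with j the centered position index:
  k=0: S(0,+0) = 104.7500
  k=1: S(1,-1) = 63.6288; S(1,+0) = 104.7500; S(1,+1) = 172.4465
  k=2: S(2,-2) = 38.6504; S(2,-1) = 63.6288; S(2,+0) = 104.7500; S(2,+1) = 172.4465; S(2,+2) = 283.8929
Terminal payoffs V(N, j) = max(K - S_T, 0):
  V(2,-2) = 73.889644; V(2,-1) = 48.911195; V(2,+0) = 7.790000; V(2,+1) = 0.000000; V(2,+2) = 0.000000
Backward induction: V(k, j) = exp(-r*dt) * [p_u * V(k+1, j+1) + p_m * V(k+1, j) + p_d * V(k+1, j-1)]
  V(1,-1) = exp(-r*dt) * [p_u*7.790000 + p_m*48.911195 + p_d*73.889644] = 48.664740
  V(1,+0) = exp(-r*dt) * [p_u*0.000000 + p_m*7.790000 + p_d*48.911195] = 15.208344
  V(1,+1) = exp(-r*dt) * [p_u*0.000000 + p_m*0.000000 + p_d*7.790000] = 1.597241
  V(0,+0) = exp(-r*dt) * [p_u*1.597241 + p_m*15.208344 + p_d*48.664740] = 20.293932

Answer: Price = V(0,0) = 20.2939


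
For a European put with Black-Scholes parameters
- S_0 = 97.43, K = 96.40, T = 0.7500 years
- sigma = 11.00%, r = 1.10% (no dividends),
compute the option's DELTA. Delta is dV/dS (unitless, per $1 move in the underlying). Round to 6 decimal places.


Answer: Delta = -0.402919

Derivation:
d1 = 0.2457986873; d2 = 0.1505358929
phi(d1) = 0.3870710425; exp(-qT) = 1.0000000000; exp(-rT) = 0.9917839379
N(-d1) = 0.4029190366
Delta = -exp(-qT) * N(-d1) = -1.0000000000 * 0.4029190366 = -0.402919


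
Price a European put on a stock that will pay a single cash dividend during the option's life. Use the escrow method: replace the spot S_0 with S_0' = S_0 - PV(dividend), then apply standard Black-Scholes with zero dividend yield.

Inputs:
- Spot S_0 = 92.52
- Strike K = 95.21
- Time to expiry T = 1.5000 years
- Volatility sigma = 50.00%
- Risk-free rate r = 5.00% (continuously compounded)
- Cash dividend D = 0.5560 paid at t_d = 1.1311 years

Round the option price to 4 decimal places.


Answer: Price = 19.9016

Derivation:
PV(D) = D * exp(-r * t_d) = 0.5560 * 0.94501451 = 0.52542807
S_0' = S_0 - PV(D) = 92.5200 - 0.52542807 = 91.99457193
d1 = (ln(S_0'/K) + (r + sigma^2/2)*T) / (sigma*sqrt(T)) = 0.37255857
d2 = d1 - sigma*sqrt(T) = -0.23981387
exp(-rT) = 0.92774349
N(-d1) = 0.35473851; N(-d2) = 0.59476272
P = K * exp(-rT) * N(-d2) - S_0' * N(-d1) = 95.2100 * 0.92774349 * 0.59476272 - 91.99457193 * 0.35473851 = 19.9016


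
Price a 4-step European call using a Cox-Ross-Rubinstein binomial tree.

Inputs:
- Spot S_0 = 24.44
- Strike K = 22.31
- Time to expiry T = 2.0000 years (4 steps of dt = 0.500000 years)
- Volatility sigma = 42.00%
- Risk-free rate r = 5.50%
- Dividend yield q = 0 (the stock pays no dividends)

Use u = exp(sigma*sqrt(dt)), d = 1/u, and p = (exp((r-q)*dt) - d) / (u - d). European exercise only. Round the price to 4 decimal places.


dt = T/N = 0.500000
u = exp(sigma*sqrt(dt)) = 1.345795; d = 1/u = 0.743055
p = (exp((r-q)*dt) - d) / (u - d) = 0.472553
Discount per step: exp(-r*dt) = 0.972875
Stock lattice S(k, i) with i counting down-moves:
  k=0: S(0,0) = 24.4400
  k=1: S(1,0) = 32.8912; S(1,1) = 18.1603
  k=2: S(2,0) = 44.2648; S(2,1) = 24.4400; S(2,2) = 13.4941
  k=3: S(3,0) = 59.5714; S(3,1) = 32.8912; S(3,2) = 18.1603; S(3,3) = 10.0269
  k=4: S(4,0) = 80.1709; S(4,1) = 44.2648; S(4,2) = 24.4400; S(4,3) = 13.4941; S(4,4) = 7.4505
Terminal payoffs V(N, i) = max(S_T - K, 0):
  V(4,0) = 57.860894; V(4,1) = 21.954847; V(4,2) = 2.130000; V(4,3) = 0.000000; V(4,4) = 0.000000
Backward induction: V(k, i) = exp(-r*dt) * [p * V(k+1, i) + (1-p) * V(k+1, i+1)].
  V(3,0) = exp(-r*dt) * [p*57.860894 + (1-p)*21.954847] = 37.866571
  V(3,1) = exp(-r*dt) * [p*21.954847 + (1-p)*2.130000] = 11.186393
  V(3,2) = exp(-r*dt) * [p*2.130000 + (1-p)*0.000000] = 0.979235
  V(3,3) = exp(-r*dt) * [p*0.000000 + (1-p)*0.000000] = 0.000000
  V(2,0) = exp(-r*dt) * [p*37.866571 + (1-p)*11.186393] = 23.148763
  V(2,1) = exp(-r*dt) * [p*11.186393 + (1-p)*0.979235] = 5.645258
  V(2,2) = exp(-r*dt) * [p*0.979235 + (1-p)*0.000000] = 0.450188
  V(1,0) = exp(-r*dt) * [p*23.148763 + (1-p)*5.645258] = 13.539098
  V(1,1) = exp(-r*dt) * [p*5.645258 + (1-p)*0.450188] = 2.826331
  V(0,0) = exp(-r*dt) * [p*13.539098 + (1-p)*2.826331] = 7.674696

Answer: Price = V(0,0) = 7.6747


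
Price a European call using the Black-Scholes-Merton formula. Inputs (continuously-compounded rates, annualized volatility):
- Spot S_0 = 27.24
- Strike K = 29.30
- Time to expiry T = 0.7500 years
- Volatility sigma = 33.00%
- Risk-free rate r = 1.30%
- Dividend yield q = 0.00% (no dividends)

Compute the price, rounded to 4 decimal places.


d1 = (ln(S/K) + (r - q + 0.5*sigma^2) * T) / (sigma * sqrt(T)) = -0.07807712
d2 = d1 - sigma * sqrt(T) = -0.36386551
exp(-rT) = 0.99029738; exp(-qT) = 1.00000000
C = S_0 * exp(-qT) * N(d1) - K * exp(-rT) * N(d2)
N(d1) = 0.46888335; N(d2) = 0.35797922
C = 27.2400 * 1.00000000 * 0.46888335 - 29.3000 * 0.99029738 * 0.35797922 = 2.3854

Answer: Price = 2.3854


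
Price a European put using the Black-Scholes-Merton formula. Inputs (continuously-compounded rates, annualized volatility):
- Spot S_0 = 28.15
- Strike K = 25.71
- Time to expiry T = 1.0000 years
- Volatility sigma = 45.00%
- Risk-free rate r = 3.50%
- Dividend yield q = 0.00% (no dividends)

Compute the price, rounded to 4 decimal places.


Answer: Price = 3.2326

Derivation:
d1 = (ln(S/K) + (r - q + 0.5*sigma^2) * T) / (sigma * sqrt(T)) = 0.50426074
d2 = d1 - sigma * sqrt(T) = 0.05426074
exp(-rT) = 0.96560542; exp(-qT) = 1.00000000
P = K * exp(-rT) * N(-d2) - S_0 * exp(-qT) * N(-d1)
N(-d1) = 0.30703908; N(-d2) = 0.47836371
P = 25.7100 * 0.96560542 * 0.47836371 - 28.1500 * 1.00000000 * 0.30703908 = 3.2326


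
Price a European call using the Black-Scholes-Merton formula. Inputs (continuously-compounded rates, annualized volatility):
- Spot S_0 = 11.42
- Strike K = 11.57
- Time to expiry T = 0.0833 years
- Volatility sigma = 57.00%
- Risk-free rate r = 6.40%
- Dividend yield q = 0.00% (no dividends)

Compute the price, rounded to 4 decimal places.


Answer: Price = 0.7081

Derivation:
d1 = (ln(S/K) + (r - q + 0.5*sigma^2) * T) / (sigma * sqrt(T)) = 0.03534059
d2 = d1 - sigma * sqrt(T) = -0.12917133
exp(-rT) = 0.99468299; exp(-qT) = 1.00000000
C = S_0 * exp(-qT) * N(d1) - K * exp(-rT) * N(d2)
N(d1) = 0.51409592; N(d2) = 0.44861104
C = 11.4200 * 1.00000000 * 0.51409592 - 11.5700 * 0.99468299 * 0.44861104 = 0.7081


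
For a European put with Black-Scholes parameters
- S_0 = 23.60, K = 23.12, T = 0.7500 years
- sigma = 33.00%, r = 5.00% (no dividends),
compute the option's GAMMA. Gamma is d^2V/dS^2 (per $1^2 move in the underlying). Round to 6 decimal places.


d1 = 0.3460118536; d2 = 0.0602234704
phi(d1) = 0.3757615040; exp(-qT) = 1.0000000000; exp(-rT) = 0.9631944177
Gamma = exp(-qT) * phi(d1) / (S * sigma * sqrt(T)) = 1.0000000000 * 0.3757615040 / (23.6000 * 0.3300 * 0.8660254038) = 0.055713

Answer: Gamma = 0.055713


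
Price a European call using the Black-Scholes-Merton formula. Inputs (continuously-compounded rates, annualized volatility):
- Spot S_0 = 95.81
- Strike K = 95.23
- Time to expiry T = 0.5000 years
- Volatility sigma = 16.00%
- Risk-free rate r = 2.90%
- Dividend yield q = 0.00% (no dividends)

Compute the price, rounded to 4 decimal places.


d1 = (ln(S/K) + (r - q + 0.5*sigma^2) * T) / (sigma * sqrt(T)) = 0.23840145
d2 = d1 - sigma * sqrt(T) = 0.12526437
exp(-rT) = 0.98560462; exp(-qT) = 1.00000000
C = S_0 * exp(-qT) * N(d1) - K * exp(-rT) * N(d2)
N(d1) = 0.59421513; N(d2) = 0.54984287
C = 95.8100 * 1.00000000 * 0.59421513 - 95.2300 * 0.98560462 * 0.54984287 = 5.3240

Answer: Price = 5.3240


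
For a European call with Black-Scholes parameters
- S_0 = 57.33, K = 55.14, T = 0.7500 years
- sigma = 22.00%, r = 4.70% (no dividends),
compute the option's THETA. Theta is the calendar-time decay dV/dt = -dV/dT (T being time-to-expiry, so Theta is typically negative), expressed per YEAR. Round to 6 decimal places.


Answer: Theta = -4.123423

Derivation:
d1 = 0.4847046630; d2 = 0.2941790741
phi(d1) = 0.3547266315; exp(-qT) = 1.0000000000; exp(-rT) = 0.9653640451
Theta = -S*exp(-qT)*phi(d1)*sigma/(2*sqrt(T)) - r*K*exp(-rT)*N(d2) + q*S*exp(-qT)*N(d1)
N(d1) = 0.6860570708; N(d2) = 0.6156894650; sqrt(T) = 0.8660254038
Term 1 = -57.3300 * 1.0000000000 * 0.3547266315 * 0.2200 / (2 * 0.8660254038) = -2.5830796030
Term 2 = -0.0470 * 55.1400 * 0.9653640451 * 0.6156894650 = -1.5403430795
Term 3 = 0 (no dividend yield, q = 0)
Theta = -2.5830796030 + (-1.5403430795) + (0.0000000000) = -4.123423


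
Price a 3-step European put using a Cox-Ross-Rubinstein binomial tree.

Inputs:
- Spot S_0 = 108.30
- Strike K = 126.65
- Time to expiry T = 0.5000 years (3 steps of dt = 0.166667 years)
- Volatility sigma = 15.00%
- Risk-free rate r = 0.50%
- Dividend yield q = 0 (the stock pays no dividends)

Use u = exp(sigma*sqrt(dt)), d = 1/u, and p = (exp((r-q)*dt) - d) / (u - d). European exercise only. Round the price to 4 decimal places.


dt = T/N = 0.166667
u = exp(sigma*sqrt(dt)) = 1.063151; d = 1/u = 0.940600
p = (exp((r-q)*dt) - d) / (u - d) = 0.491498
Discount per step: exp(-r*dt) = 0.999167
Stock lattice S(k, i) with i counting down-moves:
  k=0: S(0,0) = 108.3000
  k=1: S(1,0) = 115.1393; S(1,1) = 101.8670
  k=2: S(2,0) = 122.4104; S(2,1) = 108.3000; S(2,2) = 95.8161
  k=3: S(3,0) = 130.1408; S(3,1) = 115.1393; S(3,2) = 101.8670; S(3,3) = 90.1246
Terminal payoffs V(N, i) = max(K - S_T, 0):
  V(3,0) = 0.000000; V(3,1) = 11.510735; V(3,2) = 24.783013; V(3,3) = 36.525376
Backward induction: V(k, i) = exp(-r*dt) * [p * V(k+1, i) + (1-p) * V(k+1, i+1)].
  V(2,0) = exp(-r*dt) * [p*0.000000 + (1-p)*11.510735] = 5.848354
  V(2,1) = exp(-r*dt) * [p*11.510735 + (1-p)*24.783013] = 18.244502
  V(2,2) = exp(-r*dt) * [p*24.783013 + (1-p)*36.525376] = 30.728408
  V(1,0) = exp(-r*dt) * [p*5.848354 + (1-p)*18.244502] = 12.141695
  V(1,1) = exp(-r*dt) * [p*18.244502 + (1-p)*30.728408] = 24.572106
  V(0,0) = exp(-r*dt) * [p*12.141695 + (1-p)*24.572106] = 18.447202

Answer: Price = V(0,0) = 18.4472


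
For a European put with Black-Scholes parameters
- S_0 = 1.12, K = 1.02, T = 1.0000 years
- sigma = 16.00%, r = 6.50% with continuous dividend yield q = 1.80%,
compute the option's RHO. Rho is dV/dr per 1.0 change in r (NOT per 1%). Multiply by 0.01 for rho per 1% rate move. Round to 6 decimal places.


Answer: Rho = -0.202968

Derivation:
d1 = 0.9582878626; d2 = 0.7982878626
phi(d1) = 0.2520579275; exp(-qT) = 0.9821610324; exp(-rT) = 0.9370674634
N(-d2) = 0.2123517299
Rho = -K*T*exp(-rT)*N(-d2) = -1.0200 * 1.0000 * 0.9370674634 * 0.2123517299 = -0.202968


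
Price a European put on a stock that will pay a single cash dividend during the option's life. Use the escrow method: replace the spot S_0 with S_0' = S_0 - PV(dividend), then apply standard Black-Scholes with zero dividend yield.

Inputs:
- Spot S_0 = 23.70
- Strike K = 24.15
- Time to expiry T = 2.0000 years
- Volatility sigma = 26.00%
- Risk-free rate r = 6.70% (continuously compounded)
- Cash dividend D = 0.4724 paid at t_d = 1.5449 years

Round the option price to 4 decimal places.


PV(D) = D * exp(-r * t_d) = 0.4724 * 0.90166854 = 0.42594822
S_0' = S_0 - PV(D) = 23.7000 - 0.42594822 = 23.27405178
d1 = (ln(S_0'/K) + (r + sigma^2/2)*T) / (sigma*sqrt(T)) = 0.44780176
d2 = d1 - sigma*sqrt(T) = 0.08010623
exp(-rT) = 0.87459006
N(-d1) = 0.32714814; N(-d2) = 0.46807638
P = K * exp(-rT) * N(-d2) - S_0' * N(-d1) = 24.1500 * 0.87459006 * 0.46807638 - 23.27405178 * 0.32714814 = 2.2723

Answer: Price = 2.2723


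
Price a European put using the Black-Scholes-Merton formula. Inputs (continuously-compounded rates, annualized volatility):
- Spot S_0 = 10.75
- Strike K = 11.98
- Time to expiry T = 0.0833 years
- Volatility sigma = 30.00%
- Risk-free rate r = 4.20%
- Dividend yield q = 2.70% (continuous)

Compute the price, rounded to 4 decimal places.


Answer: Price = 1.2632

Derivation:
d1 = (ln(S/K) + (r - q + 0.5*sigma^2) * T) / (sigma * sqrt(T)) = -1.19344665
d2 = d1 - sigma * sqrt(T) = -1.28003186
exp(-rT) = 0.99650751; exp(-qT) = 0.99775343
P = K * exp(-rT) * N(-d2) - S_0 * exp(-qT) * N(-d1)
N(-d1) = 0.88365275; N(-d2) = 0.89973304
P = 11.9800 * 0.99650751 * 0.89973304 - 10.7500 * 0.99775343 * 0.88365275 = 1.2632


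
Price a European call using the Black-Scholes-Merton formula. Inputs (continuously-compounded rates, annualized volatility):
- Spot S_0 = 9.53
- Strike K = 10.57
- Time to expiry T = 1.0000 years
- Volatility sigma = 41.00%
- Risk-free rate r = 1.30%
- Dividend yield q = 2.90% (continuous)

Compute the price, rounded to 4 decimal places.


Answer: Price = 1.0777

Derivation:
d1 = (ln(S/K) + (r - q + 0.5*sigma^2) * T) / (sigma * sqrt(T)) = -0.08664654
d2 = d1 - sigma * sqrt(T) = -0.49664654
exp(-rT) = 0.98708414; exp(-qT) = 0.97141646
C = S_0 * exp(-qT) * N(d1) - K * exp(-rT) * N(d2)
N(d1) = 0.46547623; N(d2) = 0.30971916
C = 9.5300 * 0.97141646 * 0.46547623 - 10.5700 * 0.98708414 * 0.30971916 = 1.0777


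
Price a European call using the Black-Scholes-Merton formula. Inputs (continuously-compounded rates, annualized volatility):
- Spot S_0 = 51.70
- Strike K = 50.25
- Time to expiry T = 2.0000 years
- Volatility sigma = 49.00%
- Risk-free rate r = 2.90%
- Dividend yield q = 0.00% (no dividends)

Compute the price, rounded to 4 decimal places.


Answer: Price = 15.6725

Derivation:
d1 = (ln(S/K) + (r - q + 0.5*sigma^2) * T) / (sigma * sqrt(T)) = 0.47123217
d2 = d1 - sigma * sqrt(T) = -0.22173247
exp(-rT) = 0.94364995; exp(-qT) = 1.00000000
C = S_0 * exp(-qT) * N(d1) - K * exp(-rT) * N(d2)
N(d1) = 0.68126253; N(d2) = 0.41226107
C = 51.7000 * 1.00000000 * 0.68126253 - 50.2500 * 0.94364995 * 0.41226107 = 15.6725


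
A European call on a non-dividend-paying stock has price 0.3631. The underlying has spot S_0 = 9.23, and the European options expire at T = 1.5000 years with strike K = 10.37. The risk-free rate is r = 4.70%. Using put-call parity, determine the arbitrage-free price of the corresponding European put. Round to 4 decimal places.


Answer: Put price = 0.7972

Derivation:
Put-call parity: C - P = S_0 * exp(-qT) - K * exp(-rT).
S_0 * exp(-qT) = 9.2300 * 1.00000000 = 9.23000000
K * exp(-rT) = 10.3700 * 0.93192774 = 9.66409066
P = C - S*exp(-qT) + K*exp(-rT)
P = 0.3631 - 9.23000000 + 9.66409066 = 0.7972


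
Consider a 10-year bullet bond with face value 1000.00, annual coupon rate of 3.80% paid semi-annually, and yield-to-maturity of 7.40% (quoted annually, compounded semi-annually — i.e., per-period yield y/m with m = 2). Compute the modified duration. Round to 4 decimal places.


Coupon per period c = face * coupon_rate / m = 19.000000
Periods per year m = 2; per-period yield y/m = 0.037000
Number of cashflows N = 20
Cashflows (t years, CF_t, discount factor 1/(1+y/m)^(m*t), PV):
  t = 0.5000: CF_t = 19.000000, DF = 0.964320, PV = 18.322083
  t = 1.0000: CF_t = 19.000000, DF = 0.929913, PV = 17.668354
  t = 1.5000: CF_t = 19.000000, DF = 0.896734, PV = 17.037950
  t = 2.0000: CF_t = 19.000000, DF = 0.864739, PV = 16.430038
  t = 2.5000: CF_t = 19.000000, DF = 0.833885, PV = 15.843817
  t = 3.0000: CF_t = 19.000000, DF = 0.804132, PV = 15.278512
  t = 3.5000: CF_t = 19.000000, DF = 0.775441, PV = 14.733377
  t = 4.0000: CF_t = 19.000000, DF = 0.747773, PV = 14.207693
  t = 4.5000: CF_t = 19.000000, DF = 0.721093, PV = 13.700764
  t = 5.0000: CF_t = 19.000000, DF = 0.695364, PV = 13.211923
  t = 5.5000: CF_t = 19.000000, DF = 0.670554, PV = 12.740524
  t = 6.0000: CF_t = 19.000000, DF = 0.646629, PV = 12.285944
  t = 6.5000: CF_t = 19.000000, DF = 0.623557, PV = 11.847583
  t = 7.0000: CF_t = 19.000000, DF = 0.601309, PV = 11.424863
  t = 7.5000: CF_t = 19.000000, DF = 0.579854, PV = 11.017226
  t = 8.0000: CF_t = 19.000000, DF = 0.559165, PV = 10.624133
  t = 8.5000: CF_t = 19.000000, DF = 0.539214, PV = 10.245066
  t = 9.0000: CF_t = 19.000000, DF = 0.519975, PV = 9.879523
  t = 9.5000: CF_t = 19.000000, DF = 0.501422, PV = 9.527023
  t = 10.0000: CF_t = 1019.000000, DF = 0.483532, PV = 492.718712
Price P = sum_t PV_t = 748.745108
First compute Macaulay numerator sum_t t * PV_t:
  t * PV_t at t = 0.5000: 9.161041
  t * PV_t at t = 1.0000: 17.668354
  t * PV_t at t = 1.5000: 25.556925
  t * PV_t at t = 2.0000: 32.860077
  t * PV_t at t = 2.5000: 39.609543
  t * PV_t at t = 3.0000: 45.835536
  t * PV_t at t = 3.5000: 51.566820
  t * PV_t at t = 4.0000: 56.830770
  t * PV_t at t = 4.5000: 61.653439
  t * PV_t at t = 5.0000: 66.059615
  t * PV_t at t = 5.5000: 70.072880
  t * PV_t at t = 6.0000: 73.715663
  t * PV_t at t = 6.5000: 77.009291
  t * PV_t at t = 7.0000: 79.974043
  t * PV_t at t = 7.5000: 82.629194
  t * PV_t at t = 8.0000: 84.993064
  t * PV_t at t = 8.5000: 87.083057
  t * PV_t at t = 9.0000: 88.915709
  t * PV_t at t = 9.5000: 90.506722
  t * PV_t at t = 10.0000: 4927.187125
Macaulay duration D = 6068.888868 / 748.745108 = 8.105414
Modified duration = D / (1 + y/m) = 8.105414 / (1 + 0.037000) = 7.816214

Answer: Modified duration = 7.8162


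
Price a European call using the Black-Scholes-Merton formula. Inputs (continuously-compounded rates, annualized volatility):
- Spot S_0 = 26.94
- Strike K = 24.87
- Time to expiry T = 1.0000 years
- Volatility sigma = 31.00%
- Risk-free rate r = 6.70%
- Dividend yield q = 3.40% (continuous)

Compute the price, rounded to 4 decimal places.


Answer: Price = 4.6243

Derivation:
d1 = (ln(S/K) + (r - q + 0.5*sigma^2) * T) / (sigma * sqrt(T)) = 0.51935456
d2 = d1 - sigma * sqrt(T) = 0.20935456
exp(-rT) = 0.93519520; exp(-qT) = 0.96657150
C = S_0 * exp(-qT) * N(d1) - K * exp(-rT) * N(d2)
N(d1) = 0.69824324; N(d2) = 0.58291427
C = 26.9400 * 0.96657150 * 0.69824324 - 24.8700 * 0.93519520 * 0.58291427 = 4.6243


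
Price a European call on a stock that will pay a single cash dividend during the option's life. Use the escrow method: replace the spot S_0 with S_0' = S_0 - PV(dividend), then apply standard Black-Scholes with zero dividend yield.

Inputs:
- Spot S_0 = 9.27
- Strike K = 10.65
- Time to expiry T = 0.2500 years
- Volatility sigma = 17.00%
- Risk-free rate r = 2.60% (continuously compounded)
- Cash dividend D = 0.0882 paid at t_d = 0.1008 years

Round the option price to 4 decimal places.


PV(D) = D * exp(-r * t_d) = 0.0882 * 0.99738263 = 0.08796915
S_0' = S_0 - PV(D) = 9.2700 - 0.08796915 = 9.18203085
d1 = (ln(S_0'/K) + (r + sigma^2/2)*T) / (sigma*sqrt(T)) = -1.62587043
d2 = d1 - sigma*sqrt(T) = -1.71087043
exp(-rT) = 0.99352108
N(d1) = 0.05198861; N(d2) = 0.04355252
C = S_0' * N(d1) - K * exp(-rT) * N(d2) = 9.18203085 * 0.05198861 - 10.6500 * 0.99352108 * 0.04355252 = 0.0165

Answer: Price = 0.0165


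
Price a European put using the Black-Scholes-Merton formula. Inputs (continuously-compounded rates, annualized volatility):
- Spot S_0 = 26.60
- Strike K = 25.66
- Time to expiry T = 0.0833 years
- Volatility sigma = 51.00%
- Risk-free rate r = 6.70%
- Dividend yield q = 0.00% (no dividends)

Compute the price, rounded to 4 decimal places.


d1 = (ln(S/K) + (r - q + 0.5*sigma^2) * T) / (sigma * sqrt(T)) = 0.35593714
d2 = d1 - sigma * sqrt(T) = 0.20874227
exp(-rT) = 0.99443445; exp(-qT) = 1.00000000
P = K * exp(-rT) * N(-d2) - S_0 * exp(-qT) * N(-d1)
N(-d1) = 0.36094382; N(-d2) = 0.41732472
P = 25.6600 * 0.99443445 * 0.41732472 - 26.6000 * 1.00000000 * 0.36094382 = 1.0478

Answer: Price = 1.0478


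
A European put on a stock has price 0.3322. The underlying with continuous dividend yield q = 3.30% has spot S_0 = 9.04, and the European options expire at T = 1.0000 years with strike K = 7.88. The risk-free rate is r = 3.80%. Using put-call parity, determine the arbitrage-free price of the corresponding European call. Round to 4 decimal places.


Answer: Call price = 1.4926

Derivation:
Put-call parity: C - P = S_0 * exp(-qT) - K * exp(-rT).
S_0 * exp(-qT) = 9.0400 * 0.96753856 = 8.74654858
K * exp(-rT) = 7.8800 * 0.96271294 = 7.58617797
C = P + S*exp(-qT) - K*exp(-rT)
C = 0.3322 + 8.74654858 - 7.58617797 = 1.4926


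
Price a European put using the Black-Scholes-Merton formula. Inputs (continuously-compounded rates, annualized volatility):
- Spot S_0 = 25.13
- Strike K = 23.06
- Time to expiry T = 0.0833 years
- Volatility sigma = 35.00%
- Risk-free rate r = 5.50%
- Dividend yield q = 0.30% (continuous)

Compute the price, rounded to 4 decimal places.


Answer: Price = 0.2462

Derivation:
d1 = (ln(S/K) + (r - q + 0.5*sigma^2) * T) / (sigma * sqrt(T)) = 0.94436999
d2 = d1 - sigma * sqrt(T) = 0.84335390
exp(-rT) = 0.99542898; exp(-qT) = 0.99975013
P = K * exp(-rT) * N(-d2) - S_0 * exp(-qT) * N(-d1)
N(-d1) = 0.17249031; N(-d2) = 0.19951527
P = 23.0600 * 0.99542898 * 0.19951527 - 25.1300 * 0.99975013 * 0.17249031 = 0.2462


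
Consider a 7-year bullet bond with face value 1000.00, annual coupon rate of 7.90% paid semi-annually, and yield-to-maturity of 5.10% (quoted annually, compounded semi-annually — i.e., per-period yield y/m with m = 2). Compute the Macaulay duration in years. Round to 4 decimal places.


Answer: Macaulay duration = 5.6333 years

Derivation:
Coupon per period c = face * coupon_rate / m = 39.500000
Periods per year m = 2; per-period yield y/m = 0.025500
Number of cashflows N = 14
Cashflows (t years, CF_t, discount factor 1/(1+y/m)^(m*t), PV):
  t = 0.5000: CF_t = 39.500000, DF = 0.975134, PV = 38.517796
  t = 1.0000: CF_t = 39.500000, DF = 0.950886, PV = 37.560016
  t = 1.5000: CF_t = 39.500000, DF = 0.927242, PV = 36.626051
  t = 2.0000: CF_t = 39.500000, DF = 0.904185, PV = 35.715311
  t = 2.5000: CF_t = 39.500000, DF = 0.881702, PV = 34.827217
  t = 3.0000: CF_t = 39.500000, DF = 0.859777, PV = 33.961206
  t = 3.5000: CF_t = 39.500000, DF = 0.838398, PV = 33.116730
  t = 4.0000: CF_t = 39.500000, DF = 0.817551, PV = 32.293252
  t = 4.5000: CF_t = 39.500000, DF = 0.797222, PV = 31.490250
  t = 5.0000: CF_t = 39.500000, DF = 0.777398, PV = 30.707216
  t = 5.5000: CF_t = 39.500000, DF = 0.758067, PV = 29.943653
  t = 6.0000: CF_t = 39.500000, DF = 0.739217, PV = 29.199077
  t = 6.5000: CF_t = 39.500000, DF = 0.720836, PV = 28.473015
  t = 7.0000: CF_t = 1039.500000, DF = 0.702912, PV = 730.676581
Price P = sum_t PV_t = 1163.107371
Macaulay numerator sum_t t * PV_t:
  t * PV_t at t = 0.5000: 19.258898
  t * PV_t at t = 1.0000: 37.560016
  t * PV_t at t = 1.5000: 54.939077
  t * PV_t at t = 2.0000: 71.430622
  t * PV_t at t = 2.5000: 87.068043
  t * PV_t at t = 3.0000: 101.883619
  t * PV_t at t = 3.5000: 115.908554
  t * PV_t at t = 4.0000: 129.173007
  t * PV_t at t = 4.5000: 141.706127
  t * PV_t at t = 5.0000: 153.536082
  t * PV_t at t = 5.5000: 164.690092
  t * PV_t at t = 6.0000: 175.194460
  t * PV_t at t = 6.5000: 185.074596
  t * PV_t at t = 7.0000: 5114.736065
Macaulay duration D = (sum_t t * PV_t) / P = 6552.159258 / 1163.107371 = 5.633323


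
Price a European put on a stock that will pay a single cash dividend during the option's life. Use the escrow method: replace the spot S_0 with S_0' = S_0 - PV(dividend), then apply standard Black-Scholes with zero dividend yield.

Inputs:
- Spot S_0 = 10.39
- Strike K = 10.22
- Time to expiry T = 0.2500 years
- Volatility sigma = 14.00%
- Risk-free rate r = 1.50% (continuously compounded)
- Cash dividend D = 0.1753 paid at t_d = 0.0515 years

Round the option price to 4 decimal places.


Answer: Price = 0.2685

Derivation:
PV(D) = D * exp(-r * t_d) = 0.1753 * 0.99922780 = 0.17516463
S_0' = S_0 - PV(D) = 10.3900 - 0.17516463 = 10.21483537
d1 = (ln(S_0'/K) + (r + sigma^2/2)*T) / (sigma*sqrt(T)) = 0.08135038
d2 = d1 - sigma*sqrt(T) = 0.01135038
exp(-rT) = 0.99625702
N(-d1) = 0.46758165; N(-d2) = 0.49547195
P = K * exp(-rT) * N(-d2) - S_0' * N(-d1) = 10.2200 * 0.99625702 * 0.49547195 - 10.21483537 * 0.46758165 = 0.2685


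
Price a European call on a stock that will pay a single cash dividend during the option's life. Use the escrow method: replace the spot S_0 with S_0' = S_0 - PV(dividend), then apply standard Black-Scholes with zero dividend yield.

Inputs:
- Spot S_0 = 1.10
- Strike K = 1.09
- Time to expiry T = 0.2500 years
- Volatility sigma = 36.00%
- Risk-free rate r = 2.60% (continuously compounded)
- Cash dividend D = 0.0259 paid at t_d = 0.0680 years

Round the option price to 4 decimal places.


PV(D) = D * exp(-r * t_d) = 0.0259 * 0.99823356 = 0.02585425
S_0' = S_0 - PV(D) = 1.1000 - 0.02585425 = 1.07414575
d1 = (ln(S_0'/K) + (r + sigma^2/2)*T) / (sigma*sqrt(T)) = 0.04471111
d2 = d1 - sigma*sqrt(T) = -0.13528889
exp(-rT) = 0.99352108
N(d1) = 0.51783121; N(d2) = 0.44619173
C = S_0' * N(d1) - K * exp(-rT) * N(d2) = 1.07414575 * 0.51783121 - 1.0900 * 0.99352108 * 0.44619173 = 0.0730

Answer: Price = 0.0730


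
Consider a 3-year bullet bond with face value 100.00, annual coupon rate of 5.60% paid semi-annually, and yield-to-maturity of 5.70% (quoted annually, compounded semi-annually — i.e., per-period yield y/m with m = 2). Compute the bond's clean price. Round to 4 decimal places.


Coupon per period c = face * coupon_rate / m = 2.800000
Periods per year m = 2; per-period yield y/m = 0.028500
Number of cashflows N = 6
Cashflows (t years, CF_t, discount factor 1/(1+y/m)^(m*t), PV):
  t = 0.5000: CF_t = 2.800000, DF = 0.972290, PV = 2.722411
  t = 1.0000: CF_t = 2.800000, DF = 0.945347, PV = 2.646973
  t = 1.5000: CF_t = 2.800000, DF = 0.919152, PV = 2.573624
  t = 2.0000: CF_t = 2.800000, DF = 0.893682, PV = 2.502308
  t = 2.5000: CF_t = 2.800000, DF = 0.868917, PV = 2.432969
  t = 3.0000: CF_t = 102.800000, DF = 0.844840, PV = 86.849503
Price P = sum_t PV_t = 99.727789

Answer: Price = 99.7278
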